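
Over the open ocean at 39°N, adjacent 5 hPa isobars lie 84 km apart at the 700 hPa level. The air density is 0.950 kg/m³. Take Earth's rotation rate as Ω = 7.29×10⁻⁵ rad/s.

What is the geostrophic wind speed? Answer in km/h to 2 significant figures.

Coriolis parameter at 39°N:
f = 2Ω sin φ = 2 × 7.29×10⁻⁵ × sin 39° = 9.18×10⁻⁵ s⁻¹
Pressure gradient: |∂P/∂n| = 500 Pa / 84000 m = 5.95×10⁻³ Pa/m
Geostrophic balance (pressure-gradient force = Coriolis force):
V_g = (1/(fρ)) |∂P/∂n| = 5.95×10⁻³ / (9.18×10⁻⁵ × 0.950) = 68.3 m/s
Converting: 68.3 m/s × 3.6 = 250 km/h

250 km/h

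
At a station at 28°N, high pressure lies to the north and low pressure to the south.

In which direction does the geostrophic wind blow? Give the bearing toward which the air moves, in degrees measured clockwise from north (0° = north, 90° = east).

The pressure-gradient force points toward the south (bearing 180°).
Geostrophic balance: in the Northern Hemisphere the Coriolis force deflects motion to the right, so the geostrophic wind blows 90° to the right of the pressure-gradient force (low pressure on the left).
Rotating 180° by 90° clockwise gives 270° — the wind blows toward the west.

270°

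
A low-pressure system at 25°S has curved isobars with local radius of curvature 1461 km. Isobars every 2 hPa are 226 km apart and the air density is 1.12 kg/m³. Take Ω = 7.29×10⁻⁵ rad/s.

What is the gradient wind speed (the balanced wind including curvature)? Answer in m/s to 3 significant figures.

Coriolis parameter at 25°S:
f = 2Ω sin φ = 2 × 7.29×10⁻⁵ × sin 25° = 6.16×10⁻⁵ s⁻¹
Pressure gradient: |∂P/∂n| = 200 Pa / 226000 m = 8.85×10⁻⁴ Pa/m
Geostrophic speed: V_g = |∂P/∂n|/(fρ) = 8.85×10⁻⁴/(6.16×10⁻⁵ × 1.12) = 12.8 m/s
Around a low, centrifugal force acts outward with Coriolis, so pressure-gradient force balances both:
(1/ρ)|∂P/∂n| = fV + V²/R  →  V² + fR·V − fR·V_g = 0
With fR = 6.16×10⁻⁵ × 1461×10³ m = 90.0 m/s:
V = [−fR + √((fR)² + 4 fR V_g)]/2 = [−90.0 + √(90.0² + 4×90.0×12.8)]/2 = 11.4 m/s
Subgeostrophic (V < V_g = 12.8 m/s), as expected around a low.

11.4 m/s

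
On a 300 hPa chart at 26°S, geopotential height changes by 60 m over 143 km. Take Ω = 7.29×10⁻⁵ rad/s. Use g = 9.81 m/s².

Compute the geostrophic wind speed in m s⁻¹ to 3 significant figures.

Coriolis parameter at 26°S:
f = 2Ω sin φ = 2 × 7.29×10⁻⁵ × sin 26° = 6.39×10⁻⁵ s⁻¹
Height gradient: |∂Z/∂n| = 60 m / 143000 m = 4.20×10⁻⁴
On a pressure surface, geostrophic balance gives V_g = (g/f)|∂Z/∂n|:
V_g = 9.81 × 4.20×10⁻⁴ / 6.39×10⁻⁵ = 64.4 m/s

64.4 m s⁻¹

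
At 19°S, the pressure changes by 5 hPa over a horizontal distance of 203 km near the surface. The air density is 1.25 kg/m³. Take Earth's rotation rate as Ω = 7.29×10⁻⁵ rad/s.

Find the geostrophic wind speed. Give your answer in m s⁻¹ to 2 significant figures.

Coriolis parameter at 19°S:
f = 2Ω sin φ = 2 × 7.29×10⁻⁵ × sin 19° = 4.75×10⁻⁵ s⁻¹
Pressure gradient: |∂P/∂n| = 500 Pa / 203000 m = 2.46×10⁻³ Pa/m
Geostrophic balance (pressure-gradient force = Coriolis force):
V_g = (1/(fρ)) |∂P/∂n| = 2.46×10⁻³ / (4.75×10⁻⁵ × 1.25) = 41.5 m/s

42 m s⁻¹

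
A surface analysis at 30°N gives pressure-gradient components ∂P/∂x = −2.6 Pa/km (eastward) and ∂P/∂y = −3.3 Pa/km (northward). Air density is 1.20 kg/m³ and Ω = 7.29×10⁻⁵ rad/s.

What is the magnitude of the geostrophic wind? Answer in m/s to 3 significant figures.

Coriolis parameter at 30°N:
f = 2Ω sin φ = 2 × 7.29×10⁻⁵ × sin 30° = 7.29×10⁻⁵ s⁻¹
Component geostrophic relations (x east, y north):
u_g = −(1/(fρ)) ∂P/∂y,  v_g = (1/(fρ)) ∂P/∂x
u_g = −(−3.3×10⁻³)/(7.29×10⁻⁵ × 1.20) = 37.7 m/s;  v_g = (−2.6×10⁻³)/(7.29×10⁻⁵ × 1.20) = −29.7 m/s
|V_g| = √(u_g² + v_g²) = 48.0 m/s

48.0 m/s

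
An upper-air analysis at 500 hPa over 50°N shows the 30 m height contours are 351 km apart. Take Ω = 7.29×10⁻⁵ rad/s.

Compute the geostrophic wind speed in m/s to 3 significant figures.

7.51 m/s

Coriolis parameter at 50°N:
f = 2Ω sin φ = 2 × 7.29×10⁻⁵ × sin 50° = 1.12×10⁻⁴ s⁻¹
Height gradient: |∂Z/∂n| = 30 m / 351000 m = 8.55×10⁻⁵
On a pressure surface, geostrophic balance gives V_g = (g/f)|∂Z/∂n|:
V_g = 9.81 × 8.55×10⁻⁵ / 1.12×10⁻⁴ = 7.51 m/s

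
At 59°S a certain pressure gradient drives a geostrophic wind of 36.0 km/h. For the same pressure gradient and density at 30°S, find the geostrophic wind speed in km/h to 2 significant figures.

62 km/h

With the same pressure gradient and density, V_g ∝ 1/f ∝ 1/sin φ.
V₂ = V₁ · sin φ₁ / sin φ₂ = 36.0 × sin 59° / sin 30°
V₂ = 36.0 × 0.8572/0.5000 = 62 km/h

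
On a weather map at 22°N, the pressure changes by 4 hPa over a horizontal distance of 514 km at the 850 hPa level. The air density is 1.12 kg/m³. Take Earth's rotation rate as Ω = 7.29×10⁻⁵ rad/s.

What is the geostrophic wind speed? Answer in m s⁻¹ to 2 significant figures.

13 m s⁻¹

Coriolis parameter at 22°N:
f = 2Ω sin φ = 2 × 7.29×10⁻⁵ × sin 22° = 5.46×10⁻⁵ s⁻¹
Pressure gradient: |∂P/∂n| = 400 Pa / 514000 m = 7.78×10⁻⁴ Pa/m
Geostrophic balance (pressure-gradient force = Coriolis force):
V_g = (1/(fρ)) |∂P/∂n| = 7.78×10⁻⁴ / (5.46×10⁻⁵ × 1.12) = 12.7 m/s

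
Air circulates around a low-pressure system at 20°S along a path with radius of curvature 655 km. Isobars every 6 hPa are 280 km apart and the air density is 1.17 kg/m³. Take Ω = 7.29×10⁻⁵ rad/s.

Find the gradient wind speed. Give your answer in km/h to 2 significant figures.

Coriolis parameter at 20°S:
f = 2Ω sin φ = 2 × 7.29×10⁻⁵ × sin 20° = 4.99×10⁻⁵ s⁻¹
Pressure gradient: |∂P/∂n| = 600 Pa / 280000 m = 2.14×10⁻³ Pa/m
Geostrophic speed: V_g = |∂P/∂n|/(fρ) = 2.14×10⁻³/(4.99×10⁻⁵ × 1.17) = 36.7 m/s
Around a low, centrifugal force acts outward with Coriolis, so pressure-gradient force balances both:
(1/ρ)|∂P/∂n| = fV + V²/R  →  V² + fR·V − fR·V_g = 0
With fR = 4.99×10⁻⁵ × 655×10³ m = 32.7 m/s:
V = [−fR + √((fR)² + 4 fR V_g)]/2 = [−32.7 + √(32.7² + 4×32.7×36.7)]/2 = 22 m/s
Subgeostrophic (V < V_g = 36.7 m/s), as expected around a low.
Converting: 22 m/s × 3.6 = 79 km/h

79 km/h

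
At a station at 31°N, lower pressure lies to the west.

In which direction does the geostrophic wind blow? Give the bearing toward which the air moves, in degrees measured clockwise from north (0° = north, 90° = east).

The pressure-gradient force points toward the west (bearing 270°).
Geostrophic balance: in the Northern Hemisphere the Coriolis force deflects motion to the right, so the geostrophic wind blows 90° to the right of the pressure-gradient force (low pressure on the left).
Rotating 270° by 90° clockwise gives 000° — the wind blows toward the north.

000°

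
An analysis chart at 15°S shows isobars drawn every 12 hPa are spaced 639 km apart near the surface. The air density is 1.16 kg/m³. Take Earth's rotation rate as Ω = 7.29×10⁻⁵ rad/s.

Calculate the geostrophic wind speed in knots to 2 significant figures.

Coriolis parameter at 15°S:
f = 2Ω sin φ = 2 × 7.29×10⁻⁵ × sin 15° = 3.77×10⁻⁵ s⁻¹
Pressure gradient: |∂P/∂n| = 1200 Pa / 639000 m = 1.88×10⁻³ Pa/m
Geostrophic balance (pressure-gradient force = Coriolis force):
V_g = (1/(fρ)) |∂P/∂n| = 1.88×10⁻³ / (3.77×10⁻⁵ × 1.16) = 42.9 m/s
Converting: 42.9 m/s × 1.944 = 83 knots

83 knots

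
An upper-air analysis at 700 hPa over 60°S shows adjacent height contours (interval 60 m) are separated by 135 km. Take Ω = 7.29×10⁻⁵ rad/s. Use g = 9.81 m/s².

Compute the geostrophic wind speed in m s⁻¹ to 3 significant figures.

Coriolis parameter at 60°S:
f = 2Ω sin φ = 2 × 7.29×10⁻⁵ × sin 60° = 1.26×10⁻⁴ s⁻¹
Height gradient: |∂Z/∂n| = 60 m / 135000 m = 4.44×10⁻⁴
On a pressure surface, geostrophic balance gives V_g = (g/f)|∂Z/∂n|:
V_g = 9.81 × 4.44×10⁻⁴ / 1.26×10⁻⁴ = 34.5 m/s

34.5 m s⁻¹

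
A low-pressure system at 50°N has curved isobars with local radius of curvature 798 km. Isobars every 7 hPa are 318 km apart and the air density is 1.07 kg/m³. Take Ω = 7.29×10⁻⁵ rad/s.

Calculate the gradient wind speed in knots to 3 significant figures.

Coriolis parameter at 50°N:
f = 2Ω sin φ = 2 × 7.29×10⁻⁵ × sin 50° = 1.12×10⁻⁴ s⁻¹
Pressure gradient: |∂P/∂n| = 700 Pa / 318000 m = 2.20×10⁻³ Pa/m
Geostrophic speed: V_g = |∂P/∂n|/(fρ) = 2.20×10⁻³/(1.12×10⁻⁴ × 1.07) = 18.4 m/s
Around a low, centrifugal force acts outward with Coriolis, so pressure-gradient force balances both:
(1/ρ)|∂P/∂n| = fV + V²/R  →  V² + fR·V − fR·V_g = 0
With fR = 1.12×10⁻⁴ × 798×10³ m = 89.1 m/s:
V = [−fR + √((fR)² + 4 fR V_g)]/2 = [−89.1 + √(89.1² + 4×89.1×18.4)]/2 = 15.7 m/s
Subgeostrophic (V < V_g = 18.4 m/s), as expected around a low.
Converting: 15.7 m/s × 1.944 = 30.5 knots

30.5 knots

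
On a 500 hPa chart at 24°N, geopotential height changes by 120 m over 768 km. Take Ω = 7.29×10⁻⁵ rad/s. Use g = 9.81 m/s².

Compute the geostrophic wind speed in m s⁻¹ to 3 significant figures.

25.8 m s⁻¹

Coriolis parameter at 24°N:
f = 2Ω sin φ = 2 × 7.29×10⁻⁵ × sin 24° = 5.93×10⁻⁵ s⁻¹
Height gradient: |∂Z/∂n| = 120 m / 768000 m = 1.56×10⁻⁴
On a pressure surface, geostrophic balance gives V_g = (g/f)|∂Z/∂n|:
V_g = 9.81 × 1.56×10⁻⁴ / 5.93×10⁻⁵ = 25.8 m/s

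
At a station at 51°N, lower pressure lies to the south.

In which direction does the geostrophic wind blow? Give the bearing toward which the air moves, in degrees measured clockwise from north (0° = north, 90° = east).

270°

The pressure-gradient force points toward the south (bearing 180°).
Geostrophic balance: in the Northern Hemisphere the Coriolis force deflects motion to the right, so the geostrophic wind blows 90° to the right of the pressure-gradient force (low pressure on the left).
Rotating 180° by 90° clockwise gives 270° — the wind blows toward the west.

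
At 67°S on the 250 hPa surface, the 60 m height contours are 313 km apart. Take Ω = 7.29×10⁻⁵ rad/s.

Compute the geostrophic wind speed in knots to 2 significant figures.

Coriolis parameter at 67°S:
f = 2Ω sin φ = 2 × 7.29×10⁻⁵ × sin 67° = 1.34×10⁻⁴ s⁻¹
Height gradient: |∂Z/∂n| = 60 m / 313000 m = 1.92×10⁻⁴
On a pressure surface, geostrophic balance gives V_g = (g/f)|∂Z/∂n|:
V_g = 9.81 × 1.92×10⁻⁴ / 1.34×10⁻⁴ = 14.0 m/s
Converting: 14.0 m/s × 1.944 = 27 knots

27 knots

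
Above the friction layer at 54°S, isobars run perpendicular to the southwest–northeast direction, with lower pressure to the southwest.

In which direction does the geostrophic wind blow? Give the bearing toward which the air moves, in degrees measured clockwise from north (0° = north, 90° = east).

135°

The pressure-gradient force points toward the southwest (bearing 225°).
Geostrophic balance: in the Southern Hemisphere the Coriolis force deflects motion to the left, so the geostrophic wind blows 90° to the left of the pressure-gradient force (low pressure on the right).
Rotating 225° by 90° counterclockwise gives 135° — the wind blows toward the southeast.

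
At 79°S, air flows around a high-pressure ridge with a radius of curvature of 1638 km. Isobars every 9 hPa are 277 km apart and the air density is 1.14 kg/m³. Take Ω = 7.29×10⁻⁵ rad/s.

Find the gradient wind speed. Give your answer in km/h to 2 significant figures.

79 km/h

Coriolis parameter at 79°S:
f = 2Ω sin φ = 2 × 7.29×10⁻⁵ × sin 79° = 1.43×10⁻⁴ s⁻¹
Pressure gradient: |∂P/∂n| = 900 Pa / 277000 m = 3.25×10⁻³ Pa/m
Geostrophic speed: V_g = |∂P/∂n|/(fρ) = 3.25×10⁻³/(1.43×10⁻⁴ × 1.14) = 19.9 m/s
Around a high, pressure-gradient force acts outward with centrifugal, so Coriolis balances both:
fV = (1/ρ)|∂P/∂n| + V²/R  →  V² − fR·V + fR·V_g = 0
With fR = 1.43×10⁻⁴ × 1638×10³ m = 234 m/s:
V = [fR − √((fR)² − 4 fR V_g)]/2 = [234 − √(234² − 4×234×19.9)]/2 = 22 m/s
Supergeostrophic (V > V_g = 19.9 m/s), as expected around a high.
Converting: 22 m/s × 3.6 = 79 km/h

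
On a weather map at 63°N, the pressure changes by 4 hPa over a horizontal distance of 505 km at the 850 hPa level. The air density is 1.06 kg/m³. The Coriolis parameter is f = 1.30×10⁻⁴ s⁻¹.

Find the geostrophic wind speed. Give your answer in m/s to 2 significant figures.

Pressure gradient: |∂P/∂n| = 400 Pa / 505000 m = 7.92×10⁻⁴ Pa/m
Geostrophic balance (pressure-gradient force = Coriolis force):
V_g = (1/(fρ)) |∂P/∂n| = 7.92×10⁻⁴ / (1.30×10⁻⁴ × 1.06) = 5.75 m/s

5.7 m/s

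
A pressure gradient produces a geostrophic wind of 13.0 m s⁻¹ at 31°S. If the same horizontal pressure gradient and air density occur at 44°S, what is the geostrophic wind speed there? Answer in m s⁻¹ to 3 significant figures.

9.64 m s⁻¹

With the same pressure gradient and density, V_g ∝ 1/f ∝ 1/sin φ.
V₂ = V₁ · sin φ₁ / sin φ₂ = 13.0 × sin 31° / sin 44°
V₂ = 13.0 × 0.5150/0.6947 = 9.64 m s⁻¹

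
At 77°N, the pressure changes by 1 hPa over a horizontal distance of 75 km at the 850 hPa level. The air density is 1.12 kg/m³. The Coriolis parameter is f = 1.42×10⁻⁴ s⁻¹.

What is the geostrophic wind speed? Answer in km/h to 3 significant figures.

Pressure gradient: |∂P/∂n| = 100 Pa / 75000 m = 1.33×10⁻³ Pa/m
Geostrophic balance (pressure-gradient force = Coriolis force):
V_g = (1/(fρ)) |∂P/∂n| = 1.33×10⁻³ / (1.42×10⁻⁴ × 1.12) = 8.38 m/s
Converting: 8.38 m/s × 3.6 = 30.2 km/h

30.2 km/h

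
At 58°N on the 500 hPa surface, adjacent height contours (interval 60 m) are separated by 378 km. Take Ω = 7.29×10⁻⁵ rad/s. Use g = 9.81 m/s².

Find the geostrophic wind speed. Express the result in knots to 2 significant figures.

24 knots

Coriolis parameter at 58°N:
f = 2Ω sin φ = 2 × 7.29×10⁻⁵ × sin 58° = 1.24×10⁻⁴ s⁻¹
Height gradient: |∂Z/∂n| = 60 m / 378000 m = 1.59×10⁻⁴
On a pressure surface, geostrophic balance gives V_g = (g/f)|∂Z/∂n|:
V_g = 9.81 × 1.59×10⁻⁴ / 1.24×10⁻⁴ = 12.6 m/s
Converting: 12.6 m/s × 1.944 = 24 knots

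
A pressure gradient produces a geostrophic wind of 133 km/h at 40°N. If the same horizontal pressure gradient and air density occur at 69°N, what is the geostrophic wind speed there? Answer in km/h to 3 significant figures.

With the same pressure gradient and density, V_g ∝ 1/f ∝ 1/sin φ.
V₂ = V₁ · sin φ₁ / sin φ₂ = 133 × sin 40° / sin 69°
V₂ = 133 × 0.6428/0.9336 = 91.6 km/h

91.6 km/h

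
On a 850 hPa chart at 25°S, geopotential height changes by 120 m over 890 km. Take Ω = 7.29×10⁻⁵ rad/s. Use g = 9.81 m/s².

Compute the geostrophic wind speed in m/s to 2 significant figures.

21 m/s

Coriolis parameter at 25°S:
f = 2Ω sin φ = 2 × 7.29×10⁻⁵ × sin 25° = 6.16×10⁻⁵ s⁻¹
Height gradient: |∂Z/∂n| = 120 m / 890000 m = 1.35×10⁻⁴
On a pressure surface, geostrophic balance gives V_g = (g/f)|∂Z/∂n|:
V_g = 9.81 × 1.35×10⁻⁴ / 6.16×10⁻⁵ = 21.5 m/s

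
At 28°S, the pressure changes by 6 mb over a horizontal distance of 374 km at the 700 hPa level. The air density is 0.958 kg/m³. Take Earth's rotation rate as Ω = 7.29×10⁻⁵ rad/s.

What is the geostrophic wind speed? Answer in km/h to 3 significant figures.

Coriolis parameter at 28°S:
f = 2Ω sin φ = 2 × 7.29×10⁻⁵ × sin 28° = 6.84×10⁻⁵ s⁻¹
Pressure gradient: |∂P/∂n| = 600 Pa / 374000 m = 1.60×10⁻³ Pa/m
Geostrophic balance (pressure-gradient force = Coriolis force):
V_g = (1/(fρ)) |∂P/∂n| = 1.60×10⁻³ / (6.84×10⁻⁵ × 0.958) = 24.5 m/s
Converting: 24.5 m/s × 3.6 = 88.1 km/h

88.1 km/h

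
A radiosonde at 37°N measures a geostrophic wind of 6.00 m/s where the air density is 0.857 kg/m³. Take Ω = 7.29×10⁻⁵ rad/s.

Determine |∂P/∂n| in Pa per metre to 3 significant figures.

4.51×10⁻⁴ Pa/m

Coriolis parameter at 37°N:
f = 2Ω sin φ = 2 × 7.29×10⁻⁵ × sin 37° = 8.77×10⁻⁵ s⁻¹
Geostrophic balance rearranged: |∂P/∂n| = f ρ V_g
|∂P/∂n| = 8.77×10⁻⁵ × 0.857 × 6.00 = 4.51×10⁻⁴ Pa/m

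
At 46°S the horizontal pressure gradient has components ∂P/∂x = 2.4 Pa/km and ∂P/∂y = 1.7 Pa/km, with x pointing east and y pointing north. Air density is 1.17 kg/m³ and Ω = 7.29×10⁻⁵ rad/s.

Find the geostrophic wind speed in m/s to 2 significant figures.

Coriolis parameter at 46°S:
f = 2Ω sin φ = 2 × 7.29×10⁻⁵ × sin 46° = 1.05×10⁻⁴ s⁻¹
In the Southern Hemisphere f is negative: f = −1.05×10⁻⁴ s⁻¹.
Component geostrophic relations (x east, y north):
u_g = −(1/(fρ)) ∂P/∂y,  v_g = (1/(fρ)) ∂P/∂x
u_g = −(1.7×10⁻³)/(−1.05×10⁻⁴ × 1.17) = 13.9 m/s;  v_g = (2.4×10⁻³)/(−1.05×10⁻⁴ × 1.17) = −19.6 m/s
|V_g| = √(u_g² + v_g²) = 24.0 m/s

24 m/s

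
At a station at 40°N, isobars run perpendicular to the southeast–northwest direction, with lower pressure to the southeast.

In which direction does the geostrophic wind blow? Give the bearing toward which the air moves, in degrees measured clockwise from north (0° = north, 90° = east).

The pressure-gradient force points toward the southeast (bearing 135°).
Geostrophic balance: in the Northern Hemisphere the Coriolis force deflects motion to the right, so the geostrophic wind blows 90° to the right of the pressure-gradient force (low pressure on the left).
Rotating 135° by 90° clockwise gives 225° — the wind blows toward the southwest.

225°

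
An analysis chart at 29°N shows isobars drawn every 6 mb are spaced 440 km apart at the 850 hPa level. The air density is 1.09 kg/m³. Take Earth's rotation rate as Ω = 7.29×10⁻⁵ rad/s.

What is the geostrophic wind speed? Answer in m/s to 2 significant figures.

Coriolis parameter at 29°N:
f = 2Ω sin φ = 2 × 7.29×10⁻⁵ × sin 29° = 7.07×10⁻⁵ s⁻¹
Pressure gradient: |∂P/∂n| = 600 Pa / 440000 m = 1.36×10⁻³ Pa/m
Geostrophic balance (pressure-gradient force = Coriolis force):
V_g = (1/(fρ)) |∂P/∂n| = 1.36×10⁻³ / (7.07×10⁻⁵ × 1.09) = 17.7 m/s

18 m/s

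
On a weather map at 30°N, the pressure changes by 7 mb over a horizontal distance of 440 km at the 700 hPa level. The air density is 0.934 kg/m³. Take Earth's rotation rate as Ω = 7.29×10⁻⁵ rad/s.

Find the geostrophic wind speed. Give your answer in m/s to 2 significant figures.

23 m/s

Coriolis parameter at 30°N:
f = 2Ω sin φ = 2 × 7.29×10⁻⁵ × sin 30° = 7.29×10⁻⁵ s⁻¹
Pressure gradient: |∂P/∂n| = 700 Pa / 440000 m = 1.59×10⁻³ Pa/m
Geostrophic balance (pressure-gradient force = Coriolis force):
V_g = (1/(fρ)) |∂P/∂n| = 1.59×10⁻³ / (7.29×10⁻⁵ × 0.934) = 23.4 m/s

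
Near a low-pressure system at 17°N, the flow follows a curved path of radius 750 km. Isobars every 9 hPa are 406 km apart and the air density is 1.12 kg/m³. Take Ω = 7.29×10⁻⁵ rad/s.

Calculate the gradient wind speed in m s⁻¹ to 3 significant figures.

25.7 m s⁻¹

Coriolis parameter at 17°N:
f = 2Ω sin φ = 2 × 7.29×10⁻⁵ × sin 17° = 4.26×10⁻⁵ s⁻¹
Pressure gradient: |∂P/∂n| = 900 Pa / 406000 m = 2.22×10⁻³ Pa/m
Geostrophic speed: V_g = |∂P/∂n|/(fρ) = 2.22×10⁻³/(4.26×10⁻⁵ × 1.12) = 46.4 m/s
Around a low, centrifugal force acts outward with Coriolis, so pressure-gradient force balances both:
(1/ρ)|∂P/∂n| = fV + V²/R  →  V² + fR·V − fR·V_g = 0
With fR = 4.26×10⁻⁵ × 750×10³ m = 32.0 m/s:
V = [−fR + √((fR)² + 4 fR V_g)]/2 = [−32.0 + √(32.0² + 4×32.0×46.4)]/2 = 25.7 m/s
Subgeostrophic (V < V_g = 46.4 m/s), as expected around a low.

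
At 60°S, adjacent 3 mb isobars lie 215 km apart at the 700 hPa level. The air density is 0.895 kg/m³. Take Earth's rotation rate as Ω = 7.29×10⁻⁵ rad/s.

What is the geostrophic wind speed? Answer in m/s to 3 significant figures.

12.3 m/s

Coriolis parameter at 60°S:
f = 2Ω sin φ = 2 × 7.29×10⁻⁵ × sin 60° = 1.26×10⁻⁴ s⁻¹
Pressure gradient: |∂P/∂n| = 300 Pa / 215000 m = 1.40×10⁻³ Pa/m
Geostrophic balance (pressure-gradient force = Coriolis force):
V_g = (1/(fρ)) |∂P/∂n| = 1.40×10⁻³ / (1.26×10⁻⁴ × 0.895) = 12.3 m/s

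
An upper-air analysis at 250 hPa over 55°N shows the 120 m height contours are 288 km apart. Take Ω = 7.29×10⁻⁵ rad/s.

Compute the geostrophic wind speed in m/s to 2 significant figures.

Coriolis parameter at 55°N:
f = 2Ω sin φ = 2 × 7.29×10⁻⁵ × sin 55° = 1.19×10⁻⁴ s⁻¹
Height gradient: |∂Z/∂n| = 120 m / 288000 m = 4.17×10⁻⁴
On a pressure surface, geostrophic balance gives V_g = (g/f)|∂Z/∂n|:
V_g = 9.81 × 4.17×10⁻⁴ / 1.19×10⁻⁴ = 34.2 m/s

34 m/s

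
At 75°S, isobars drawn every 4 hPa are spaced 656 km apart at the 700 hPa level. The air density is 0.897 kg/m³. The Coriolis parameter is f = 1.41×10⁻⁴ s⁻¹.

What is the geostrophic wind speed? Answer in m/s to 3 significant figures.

Pressure gradient: |∂P/∂n| = 400 Pa / 656000 m = 6.10×10⁻⁴ Pa/m
Geostrophic balance (pressure-gradient force = Coriolis force):
V_g = (1/(fρ)) |∂P/∂n| = 6.10×10⁻⁴ / (1.41×10⁻⁴ × 0.897) = 4.82 m/s

4.82 m/s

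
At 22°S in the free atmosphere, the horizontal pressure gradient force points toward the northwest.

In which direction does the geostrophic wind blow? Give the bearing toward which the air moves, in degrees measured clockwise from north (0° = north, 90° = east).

225°

The pressure-gradient force points toward the northwest (bearing 315°).
Geostrophic balance: in the Southern Hemisphere the Coriolis force deflects motion to the left, so the geostrophic wind blows 90° to the left of the pressure-gradient force (low pressure on the right).
Rotating 315° by 90° counterclockwise gives 225° — the wind blows toward the southwest.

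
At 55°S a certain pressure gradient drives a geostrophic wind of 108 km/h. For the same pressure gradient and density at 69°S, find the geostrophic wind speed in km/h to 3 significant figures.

With the same pressure gradient and density, V_g ∝ 1/f ∝ 1/sin φ.
V₂ = V₁ · sin φ₁ / sin φ₂ = 108 × sin 55° / sin 69°
V₂ = 108 × 0.8192/0.9336 = 94.8 km/h

94.8 km/h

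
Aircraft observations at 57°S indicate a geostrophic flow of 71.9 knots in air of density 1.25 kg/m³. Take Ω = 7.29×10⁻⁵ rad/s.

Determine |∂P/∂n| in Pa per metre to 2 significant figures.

Coriolis parameter at 57°S:
f = 2Ω sin φ = 2 × 7.29×10⁻⁵ × sin 57° = 1.22×10⁻⁴ s⁻¹
Wind speed in SI: 71.9 knots = 37.0 m/s
Geostrophic balance rearranged: |∂P/∂n| = f ρ V_g
|∂P/∂n| = 1.22×10⁻⁴ × 1.25 × 37.0 = 5.65×10⁻³ Pa/m

5.7×10⁻³ Pa/m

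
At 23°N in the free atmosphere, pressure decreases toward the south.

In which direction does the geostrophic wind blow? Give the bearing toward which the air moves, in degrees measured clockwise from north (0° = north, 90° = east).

270°

The pressure-gradient force points toward the south (bearing 180°).
Geostrophic balance: in the Northern Hemisphere the Coriolis force deflects motion to the right, so the geostrophic wind blows 90° to the right of the pressure-gradient force (low pressure on the left).
Rotating 180° by 90° clockwise gives 270° — the wind blows toward the west.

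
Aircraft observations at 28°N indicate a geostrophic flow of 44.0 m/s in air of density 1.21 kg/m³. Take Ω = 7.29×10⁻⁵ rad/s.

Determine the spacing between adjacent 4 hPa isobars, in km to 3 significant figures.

Coriolis parameter at 28°N:
f = 2Ω sin φ = 2 × 7.29×10⁻⁵ × sin 28° = 6.84×10⁻⁵ s⁻¹
Geostrophic balance rearranged: |∂P/∂n| = f ρ V_g
|∂P/∂n| = 6.84×10⁻⁵ × 1.21 × 44.0 = 3.64×10⁻³ Pa/m
Isobar spacing: Δn = ΔP/|∂P/∂n| = 400 Pa / 3.64×10⁻³ Pa/m = 109763 m ≈ 110 km

110 km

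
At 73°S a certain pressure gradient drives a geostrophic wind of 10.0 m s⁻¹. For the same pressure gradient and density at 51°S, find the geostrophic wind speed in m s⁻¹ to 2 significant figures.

12 m s⁻¹

With the same pressure gradient and density, V_g ∝ 1/f ∝ 1/sin φ.
V₂ = V₁ · sin φ₁ / sin φ₂ = 10.0 × sin 73° / sin 51°
V₂ = 10.0 × 0.9563/0.7771 = 12 m s⁻¹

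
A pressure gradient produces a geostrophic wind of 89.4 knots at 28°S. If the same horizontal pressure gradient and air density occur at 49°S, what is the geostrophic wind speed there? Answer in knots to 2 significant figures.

56 knots

With the same pressure gradient and density, V_g ∝ 1/f ∝ 1/sin φ.
V₂ = V₁ · sin φ₁ / sin φ₂ = 89.4 × sin 28° / sin 49°
V₂ = 89.4 × 0.4695/0.7547 = 56 knots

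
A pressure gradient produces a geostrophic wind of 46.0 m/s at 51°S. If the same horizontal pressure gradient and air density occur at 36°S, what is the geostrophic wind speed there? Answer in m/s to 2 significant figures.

With the same pressure gradient and density, V_g ∝ 1/f ∝ 1/sin φ.
V₂ = V₁ · sin φ₁ / sin φ₂ = 46.0 × sin 51° / sin 36°
V₂ = 46.0 × 0.7771/0.5878 = 61 m/s

61 m/s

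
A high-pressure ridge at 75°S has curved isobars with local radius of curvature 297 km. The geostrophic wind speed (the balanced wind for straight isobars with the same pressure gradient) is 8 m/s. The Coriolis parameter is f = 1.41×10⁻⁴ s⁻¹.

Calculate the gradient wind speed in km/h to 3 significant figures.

Around a high, pressure-gradient force acts outward with centrifugal, so Coriolis balances both:
fV = (1/ρ)|∂P/∂n| + V²/R  →  V² − fR·V + fR·V_g = 0
With fR = 1.41×10⁻⁴ × 297×10³ m = 41.9 m/s:
V = [fR − √((fR)² − 4 fR V_g)]/2 = [41.9 − √(41.9² − 4×41.9×8)]/2 = 10.8 m/s
Supergeostrophic (V > V_g = 8 m/s), as expected around a high.
Converting: 10.8 m/s × 3.6 = 38.8 km/h

38.8 km/h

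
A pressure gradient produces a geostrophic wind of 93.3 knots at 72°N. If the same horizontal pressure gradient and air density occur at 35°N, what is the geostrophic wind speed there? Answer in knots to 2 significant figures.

With the same pressure gradient and density, V_g ∝ 1/f ∝ 1/sin φ.
V₂ = V₁ · sin φ₁ / sin φ₂ = 93.3 × sin 72° / sin 35°
V₂ = 93.3 × 0.9511/0.5736 = 150 knots

150 knots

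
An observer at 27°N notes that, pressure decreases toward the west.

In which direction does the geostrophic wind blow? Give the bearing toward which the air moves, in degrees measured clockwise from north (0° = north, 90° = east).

000°

The pressure-gradient force points toward the west (bearing 270°).
Geostrophic balance: in the Northern Hemisphere the Coriolis force deflects motion to the right, so the geostrophic wind blows 90° to the right of the pressure-gradient force (low pressure on the left).
Rotating 270° by 90° clockwise gives 000° — the wind blows toward the north.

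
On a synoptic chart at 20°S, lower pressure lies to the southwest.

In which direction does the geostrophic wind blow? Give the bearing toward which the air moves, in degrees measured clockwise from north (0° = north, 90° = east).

135°

The pressure-gradient force points toward the southwest (bearing 225°).
Geostrophic balance: in the Southern Hemisphere the Coriolis force deflects motion to the left, so the geostrophic wind blows 90° to the left of the pressure-gradient force (low pressure on the right).
Rotating 225° by 90° counterclockwise gives 135° — the wind blows toward the southeast.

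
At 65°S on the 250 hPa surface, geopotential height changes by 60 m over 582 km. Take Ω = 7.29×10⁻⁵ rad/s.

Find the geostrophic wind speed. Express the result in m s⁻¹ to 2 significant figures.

Coriolis parameter at 65°S:
f = 2Ω sin φ = 2 × 7.29×10⁻⁵ × sin 65° = 1.32×10⁻⁴ s⁻¹
Height gradient: |∂Z/∂n| = 60 m / 582000 m = 1.03×10⁻⁴
On a pressure surface, geostrophic balance gives V_g = (g/f)|∂Z/∂n|:
V_g = 9.81 × 1.03×10⁻⁴ / 1.32×10⁻⁴ = 7.65 m/s

7.7 m s⁻¹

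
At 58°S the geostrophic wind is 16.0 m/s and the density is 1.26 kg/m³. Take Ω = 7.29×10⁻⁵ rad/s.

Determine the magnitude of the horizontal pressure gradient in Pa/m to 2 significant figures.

Coriolis parameter at 58°S:
f = 2Ω sin φ = 2 × 7.29×10⁻⁵ × sin 58° = 1.24×10⁻⁴ s⁻¹
Geostrophic balance rearranged: |∂P/∂n| = f ρ V_g
|∂P/∂n| = 1.24×10⁻⁴ × 1.26 × 16.0 = 2.49×10⁻³ Pa/m

2.5×10⁻³ Pa/m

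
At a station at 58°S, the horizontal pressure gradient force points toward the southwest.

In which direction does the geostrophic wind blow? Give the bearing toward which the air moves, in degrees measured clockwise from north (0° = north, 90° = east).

The pressure-gradient force points toward the southwest (bearing 225°).
Geostrophic balance: in the Southern Hemisphere the Coriolis force deflects motion to the left, so the geostrophic wind blows 90° to the left of the pressure-gradient force (low pressure on the right).
Rotating 225° by 90° counterclockwise gives 135° — the wind blows toward the southeast.

135°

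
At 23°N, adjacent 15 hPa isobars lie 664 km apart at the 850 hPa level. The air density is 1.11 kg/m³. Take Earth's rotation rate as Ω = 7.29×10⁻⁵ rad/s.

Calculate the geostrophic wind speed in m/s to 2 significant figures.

Coriolis parameter at 23°N:
f = 2Ω sin φ = 2 × 7.29×10⁻⁵ × sin 23° = 5.70×10⁻⁵ s⁻¹
Pressure gradient: |∂P/∂n| = 1500 Pa / 664000 m = 2.26×10⁻³ Pa/m
Geostrophic balance (pressure-gradient force = Coriolis force):
V_g = (1/(fρ)) |∂P/∂n| = 2.26×10⁻³ / (5.70×10⁻⁵ × 1.11) = 35.7 m/s

36 m/s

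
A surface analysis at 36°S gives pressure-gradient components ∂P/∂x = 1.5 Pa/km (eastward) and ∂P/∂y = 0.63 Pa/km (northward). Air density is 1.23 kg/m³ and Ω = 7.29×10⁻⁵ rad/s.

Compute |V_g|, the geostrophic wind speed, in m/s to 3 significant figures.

Coriolis parameter at 36°S:
f = 2Ω sin φ = 2 × 7.29×10⁻⁵ × sin 36° = 8.57×10⁻⁵ s⁻¹
In the Southern Hemisphere f is negative: f = −8.57×10⁻⁵ s⁻¹.
Component geostrophic relations (x east, y north):
u_g = −(1/(fρ)) ∂P/∂y,  v_g = (1/(fρ)) ∂P/∂x
u_g = −(0.63×10⁻³)/(−8.57×10⁻⁵ × 1.23) = 5.98 m/s;  v_g = (1.5×10⁻³)/(−8.57×10⁻⁵ × 1.23) = −14.2 m/s
|V_g| = √(u_g² + v_g²) = 15.4 m/s

15.4 m/s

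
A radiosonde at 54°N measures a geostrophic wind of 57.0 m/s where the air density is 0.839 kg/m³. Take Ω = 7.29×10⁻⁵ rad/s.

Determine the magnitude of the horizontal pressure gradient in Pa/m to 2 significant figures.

Coriolis parameter at 54°N:
f = 2Ω sin φ = 2 × 7.29×10⁻⁵ × sin 54° = 1.18×10⁻⁴ s⁻¹
Geostrophic balance rearranged: |∂P/∂n| = f ρ V_g
|∂P/∂n| = 1.18×10⁻⁴ × 0.839 × 57.0 = 5.64×10⁻³ Pa/m

5.6×10⁻³ Pa/m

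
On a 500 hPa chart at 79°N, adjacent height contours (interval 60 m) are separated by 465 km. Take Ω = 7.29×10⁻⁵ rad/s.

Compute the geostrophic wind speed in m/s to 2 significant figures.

8.8 m/s

Coriolis parameter at 79°N:
f = 2Ω sin φ = 2 × 7.29×10⁻⁵ × sin 79° = 1.43×10⁻⁴ s⁻¹
Height gradient: |∂Z/∂n| = 60 m / 465000 m = 1.29×10⁻⁴
On a pressure surface, geostrophic balance gives V_g = (g/f)|∂Z/∂n|:
V_g = 9.81 × 1.29×10⁻⁴ / 1.43×10⁻⁴ = 8.84 m/s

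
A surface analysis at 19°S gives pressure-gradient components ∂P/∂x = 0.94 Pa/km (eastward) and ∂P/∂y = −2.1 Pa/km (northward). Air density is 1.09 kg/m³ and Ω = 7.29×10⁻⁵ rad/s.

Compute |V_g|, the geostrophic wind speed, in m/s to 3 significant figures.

44.5 m/s

Coriolis parameter at 19°S:
f = 2Ω sin φ = 2 × 7.29×10⁻⁵ × sin 19° = 4.75×10⁻⁵ s⁻¹
In the Southern Hemisphere f is negative: f = −4.75×10⁻⁵ s⁻¹.
Component geostrophic relations (x east, y north):
u_g = −(1/(fρ)) ∂P/∂y,  v_g = (1/(fρ)) ∂P/∂x
u_g = −(−2.1×10⁻³)/(−4.75×10⁻⁵ × 1.09) = −40.6 m/s;  v_g = (0.94×10⁻³)/(−4.75×10⁻⁵ × 1.09) = −18.2 m/s
|V_g| = √(u_g² + v_g²) = 44.5 m/s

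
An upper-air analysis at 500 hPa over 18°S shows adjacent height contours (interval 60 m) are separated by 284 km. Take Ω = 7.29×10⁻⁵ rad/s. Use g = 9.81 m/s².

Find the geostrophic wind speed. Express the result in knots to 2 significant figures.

89 knots

Coriolis parameter at 18°S:
f = 2Ω sin φ = 2 × 7.29×10⁻⁵ × sin 18° = 4.51×10⁻⁵ s⁻¹
Height gradient: |∂Z/∂n| = 60 m / 284000 m = 2.11×10⁻⁴
On a pressure surface, geostrophic balance gives V_g = (g/f)|∂Z/∂n|:
V_g = 9.81 × 2.11×10⁻⁴ / 4.51×10⁻⁵ = 46.0 m/s
Converting: 46.0 m/s × 1.944 = 89 knots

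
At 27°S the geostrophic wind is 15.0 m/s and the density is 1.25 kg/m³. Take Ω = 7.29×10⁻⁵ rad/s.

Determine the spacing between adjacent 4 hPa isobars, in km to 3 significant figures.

Coriolis parameter at 27°S:
f = 2Ω sin φ = 2 × 7.29×10⁻⁵ × sin 27° = 6.62×10⁻⁵ s⁻¹
Geostrophic balance rearranged: |∂P/∂n| = f ρ V_g
|∂P/∂n| = 6.62×10⁻⁵ × 1.25 × 15.0 = 1.24×10⁻³ Pa/m
Isobar spacing: Δn = ΔP/|∂P/∂n| = 400 Pa / 1.24×10⁻³ Pa/m = 322296 m ≈ 322 km

322 km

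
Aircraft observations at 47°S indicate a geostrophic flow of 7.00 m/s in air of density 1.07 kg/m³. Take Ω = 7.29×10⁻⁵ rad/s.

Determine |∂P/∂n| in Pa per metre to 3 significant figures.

7.99×10⁻⁴ Pa/m

Coriolis parameter at 47°S:
f = 2Ω sin φ = 2 × 7.29×10⁻⁵ × sin 47° = 1.07×10⁻⁴ s⁻¹
Geostrophic balance rearranged: |∂P/∂n| = f ρ V_g
|∂P/∂n| = 1.07×10⁻⁴ × 1.07 × 7.00 = 7.99×10⁻⁴ Pa/m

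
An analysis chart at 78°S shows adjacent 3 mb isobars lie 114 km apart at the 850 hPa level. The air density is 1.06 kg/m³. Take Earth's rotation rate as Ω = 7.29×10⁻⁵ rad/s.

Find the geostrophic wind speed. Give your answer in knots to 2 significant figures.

Coriolis parameter at 78°S:
f = 2Ω sin φ = 2 × 7.29×10⁻⁵ × sin 78° = 1.43×10⁻⁴ s⁻¹
Pressure gradient: |∂P/∂n| = 300 Pa / 114000 m = 2.63×10⁻³ Pa/m
Geostrophic balance (pressure-gradient force = Coriolis force):
V_g = (1/(fρ)) |∂P/∂n| = 2.63×10⁻³ / (1.43×10⁻⁴ × 1.06) = 17.4 m/s
Converting: 17.4 m/s × 1.944 = 34 knots

34 knots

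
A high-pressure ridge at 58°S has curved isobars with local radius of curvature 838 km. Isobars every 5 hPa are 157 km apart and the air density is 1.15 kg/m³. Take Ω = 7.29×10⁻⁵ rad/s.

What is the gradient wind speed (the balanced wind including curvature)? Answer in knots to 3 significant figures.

Coriolis parameter at 58°S:
f = 2Ω sin φ = 2 × 7.29×10⁻⁵ × sin 58° = 1.24×10⁻⁴ s⁻¹
Pressure gradient: |∂P/∂n| = 500 Pa / 157000 m = 3.18×10⁻³ Pa/m
Geostrophic speed: V_g = |∂P/∂n|/(fρ) = 3.18×10⁻³/(1.24×10⁻⁴ × 1.15) = 22.4 m/s
Around a high, pressure-gradient force acts outward with centrifugal, so Coriolis balances both:
fV = (1/ρ)|∂P/∂n| + V²/R  →  V² − fR·V + fR·V_g = 0
With fR = 1.24×10⁻⁴ × 838×10³ m = 104 m/s:
V = [fR − √((fR)² − 4 fR V_g)]/2 = [104 − √(104² − 4×104×22.4)]/2 = 32.7 m/s
Supergeostrophic (V > V_g = 22.4 m/s), as expected around a high.
Converting: 32.7 m/s × 1.944 = 63.7 knots

63.7 knots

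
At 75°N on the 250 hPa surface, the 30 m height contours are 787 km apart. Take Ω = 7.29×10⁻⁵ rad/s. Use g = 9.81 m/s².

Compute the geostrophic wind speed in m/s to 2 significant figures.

2.7 m/s

Coriolis parameter at 75°N:
f = 2Ω sin φ = 2 × 7.29×10⁻⁵ × sin 75° = 1.41×10⁻⁴ s⁻¹
Height gradient: |∂Z/∂n| = 30 m / 787000 m = 3.81×10⁻⁵
On a pressure surface, geostrophic balance gives V_g = (g/f)|∂Z/∂n|:
V_g = 9.81 × 3.81×10⁻⁵ / 1.41×10⁻⁴ = 2.66 m/s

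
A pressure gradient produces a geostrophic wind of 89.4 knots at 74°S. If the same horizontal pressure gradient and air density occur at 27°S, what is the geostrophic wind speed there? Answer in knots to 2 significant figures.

190 knots

With the same pressure gradient and density, V_g ∝ 1/f ∝ 1/sin φ.
V₂ = V₁ · sin φ₁ / sin φ₂ = 89.4 × sin 74° / sin 27°
V₂ = 89.4 × 0.9613/0.4540 = 190 knots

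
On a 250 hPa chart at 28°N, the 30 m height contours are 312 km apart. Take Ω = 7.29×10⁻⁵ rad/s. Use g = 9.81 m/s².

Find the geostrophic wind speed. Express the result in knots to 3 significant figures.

26.8 knots

Coriolis parameter at 28°N:
f = 2Ω sin φ = 2 × 7.29×10⁻⁵ × sin 28° = 6.84×10⁻⁵ s⁻¹
Height gradient: |∂Z/∂n| = 30 m / 312000 m = 9.62×10⁻⁵
On a pressure surface, geostrophic balance gives V_g = (g/f)|∂Z/∂n|:
V_g = 9.81 × 9.62×10⁻⁵ / 6.84×10⁻⁵ = 13.8 m/s
Converting: 13.8 m/s × 1.944 = 26.8 knots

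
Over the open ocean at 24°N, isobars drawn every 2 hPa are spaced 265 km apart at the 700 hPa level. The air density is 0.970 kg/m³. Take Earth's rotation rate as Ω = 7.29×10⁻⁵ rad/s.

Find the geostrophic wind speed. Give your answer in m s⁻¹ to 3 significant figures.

13.1 m s⁻¹

Coriolis parameter at 24°N:
f = 2Ω sin φ = 2 × 7.29×10⁻⁵ × sin 24° = 5.93×10⁻⁵ s⁻¹
Pressure gradient: |∂P/∂n| = 200 Pa / 265000 m = 7.55×10⁻⁴ Pa/m
Geostrophic balance (pressure-gradient force = Coriolis force):
V_g = (1/(fρ)) |∂P/∂n| = 7.55×10⁻⁴ / (5.93×10⁻⁵ × 0.970) = 13.1 m/s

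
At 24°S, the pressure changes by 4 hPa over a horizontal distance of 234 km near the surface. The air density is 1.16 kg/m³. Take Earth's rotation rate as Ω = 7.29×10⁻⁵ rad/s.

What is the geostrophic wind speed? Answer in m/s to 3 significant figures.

24.8 m/s

Coriolis parameter at 24°S:
f = 2Ω sin φ = 2 × 7.29×10⁻⁵ × sin 24° = 5.93×10⁻⁵ s⁻¹
Pressure gradient: |∂P/∂n| = 400 Pa / 234000 m = 1.71×10⁻³ Pa/m
Geostrophic balance (pressure-gradient force = Coriolis force):
V_g = (1/(fρ)) |∂P/∂n| = 1.71×10⁻³ / (5.93×10⁻⁵ × 1.16) = 24.8 m/s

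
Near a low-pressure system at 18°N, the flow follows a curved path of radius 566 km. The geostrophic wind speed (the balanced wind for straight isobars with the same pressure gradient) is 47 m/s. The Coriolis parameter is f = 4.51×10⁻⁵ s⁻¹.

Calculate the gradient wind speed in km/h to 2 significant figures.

87 km/h

Around a low, centrifugal force acts outward with Coriolis, so pressure-gradient force balances both:
(1/ρ)|∂P/∂n| = fV + V²/R  →  V² + fR·V − fR·V_g = 0
With fR = 4.51×10⁻⁵ × 566×10³ m = 25.5 m/s:
V = [−fR + √((fR)² + 4 fR V_g)]/2 = [−25.5 + √(25.5² + 4×25.5×47)]/2 = 24.2 m/s
Subgeostrophic (V < V_g = 47 m/s), as expected around a low.
Converting: 24.2 m/s × 3.6 = 87 km/h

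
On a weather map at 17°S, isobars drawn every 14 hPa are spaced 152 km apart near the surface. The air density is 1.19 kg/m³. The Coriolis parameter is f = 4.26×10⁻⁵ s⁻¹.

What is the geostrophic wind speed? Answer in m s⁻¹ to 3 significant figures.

182 m s⁻¹

Pressure gradient: |∂P/∂n| = 1400 Pa / 152000 m = 9.21×10⁻³ Pa/m
Geostrophic balance (pressure-gradient force = Coriolis force):
V_g = (1/(fρ)) |∂P/∂n| = 9.21×10⁻³ / (4.26×10⁻⁵ × 1.19) = 182 m/s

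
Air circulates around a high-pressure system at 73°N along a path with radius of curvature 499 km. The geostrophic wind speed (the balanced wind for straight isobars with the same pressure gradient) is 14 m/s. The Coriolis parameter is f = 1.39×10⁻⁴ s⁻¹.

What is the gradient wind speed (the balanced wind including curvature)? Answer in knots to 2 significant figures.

Around a high, pressure-gradient force acts outward with centrifugal, so Coriolis balances both:
fV = (1/ρ)|∂P/∂n| + V²/R  →  V² − fR·V + fR·V_g = 0
With fR = 1.39×10⁻⁴ × 499×10³ m = 69.4 m/s:
V = [fR − √((fR)² − 4 fR V_g)]/2 = [69.4 − √(69.4² − 4×69.4×14)]/2 = 19.5 m/s
Supergeostrophic (V > V_g = 14 m/s), as expected around a high.
Converting: 19.5 m/s × 1.944 = 38 knots

38 knots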